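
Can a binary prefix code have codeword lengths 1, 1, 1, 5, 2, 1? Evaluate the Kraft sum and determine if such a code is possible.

With common denominator 2^5 = 32: Σ 2^(−ℓᵢ) = 16/32 + 16/32 + 16/32 + 1/32 + 8/32 + 16/32 = 73/32 = 2.28125.
Kraft's inequality requires Σ ≤ 1; here Σ = 2.28125 > 1, so no such prefix code exists.

2.28125; no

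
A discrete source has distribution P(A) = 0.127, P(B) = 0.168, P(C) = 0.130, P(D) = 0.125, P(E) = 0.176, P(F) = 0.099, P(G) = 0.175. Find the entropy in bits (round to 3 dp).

H = −Σ pᵢ log₂ pᵢ.
−0.127·log₂(0.127) = 0.3781
−0.168·log₂(0.168) = 0.4323
−0.130·log₂(0.130) = 0.3826
−0.125·log₂(0.125) = 0.3750
−0.176·log₂(0.176) = 0.4411
−0.099·log₂(0.099) = 0.3303
−0.175·log₂(0.175) = 0.4401
Sum ≈ 2.7796 → 2.780 bits.

2.780 bits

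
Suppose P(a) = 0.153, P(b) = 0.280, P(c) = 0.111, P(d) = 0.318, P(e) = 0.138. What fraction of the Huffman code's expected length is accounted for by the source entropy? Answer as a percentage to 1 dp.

97.8%

Entropy H = −Σ p log₂ p ≈ 2.2006 bits.
Huffman merges: 111/1000+69/500→249/1000; 153/1000+249/1000→201/500; 7/25+159/500→299/500; 201/500+299/500→1. L = 2249/1000 ≈ 2.2490.
Efficiency = H/L = 2.2006/2.2490 = 97.8%.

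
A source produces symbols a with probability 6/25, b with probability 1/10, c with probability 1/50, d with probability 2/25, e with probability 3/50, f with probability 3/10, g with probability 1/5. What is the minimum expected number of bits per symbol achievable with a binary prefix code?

2.5 bits/symbol

Repeatedly combine the two least-probable nodes; the expected code length is the sum of the merged weights.
merge 1/50 + 3/50 → 2/25
merge 2/25 + 2/25 → 4/25
merge 1/10 + 4/25 → 13/50
merge 1/5 + 6/25 → 11/25
merge 13/50 + 3/10 → 14/25
merge 11/25 + 14/25 → 1
L = 2/25 + 4/25 + 13/50 + 11/25 + 14/25 + 1 = 5/2 = 2.5 bits/symbol.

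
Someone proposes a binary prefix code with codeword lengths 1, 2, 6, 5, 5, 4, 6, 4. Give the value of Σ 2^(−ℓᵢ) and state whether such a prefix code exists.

With common denominator 2^6 = 64: Σ 2^(−ℓᵢ) = 32/64 + 16/64 + 1/64 + 2/64 + 2/64 + 4/64 + 1/64 + 4/64 = 62/64 = 0.96875.
Kraft's inequality requires Σ ≤ 1; here Σ = 0.96875 ≤ 1, so such a prefix code exists.

0.96875; yes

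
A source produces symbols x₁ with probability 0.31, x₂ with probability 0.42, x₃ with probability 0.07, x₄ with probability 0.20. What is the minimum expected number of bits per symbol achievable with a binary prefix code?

Repeatedly combine the two least-probable nodes; the expected code length is the sum of the merged weights.
merge 7/100 + 1/5 → 27/100
merge 27/100 + 31/100 → 29/50
merge 21/50 + 29/50 → 1
L = 27/100 + 29/50 + 1 = 37/20 = 1.85 bits/symbol.

1.85 bits/symbol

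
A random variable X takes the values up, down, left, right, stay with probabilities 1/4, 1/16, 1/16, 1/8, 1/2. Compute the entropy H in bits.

Each probability is a power of 1/2, so log₂(1/p) is an integer.
H = Σ p·log₂(1/p) = 1/4·2 + 1/16·4 + 1/16·4 + 1/8·3 + 1/2·1 = 1.875 bits.

1.875 bits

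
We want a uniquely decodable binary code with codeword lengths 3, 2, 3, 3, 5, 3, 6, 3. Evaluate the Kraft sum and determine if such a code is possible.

0.921875; yes

With common denominator 2^6 = 64: Σ 2^(−ℓᵢ) = 8/64 + 16/64 + 8/64 + 8/64 + 2/64 + 8/64 + 1/64 + 8/64 = 59/64 = 0.921875.
Kraft's inequality requires Σ ≤ 1; here Σ = 0.921875 ≤ 1, so such a prefix code exists.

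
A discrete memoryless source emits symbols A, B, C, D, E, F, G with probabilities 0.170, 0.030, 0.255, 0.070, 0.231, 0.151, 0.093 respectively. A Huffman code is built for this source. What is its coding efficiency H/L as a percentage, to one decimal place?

Entropy H = −Σ p log₂ p ≈ 2.5765 bits.
Huffman merges: 3/100+7/100→1/10; 93/1000+1/10→193/1000; 151/1000+17/100→321/1000; 193/1000+231/1000→53/125; 51/200+321/1000→72/125; 53/125+72/125→1. L = 1307/500 ≈ 2.6140.
Efficiency = H/L = 2.5765/2.6140 = 98.6%.

98.6%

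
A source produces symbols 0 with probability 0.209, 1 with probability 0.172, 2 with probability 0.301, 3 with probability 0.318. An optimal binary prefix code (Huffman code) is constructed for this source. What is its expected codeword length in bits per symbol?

Repeatedly combine the two least-probable nodes; the expected code length is the sum of the merged weights.
merge 43/250 + 209/1000 → 381/1000
merge 301/1000 + 159/500 → 619/1000
merge 381/1000 + 619/1000 → 1
L = 381/1000 + 619/1000 + 1 = 2 bits/symbol.

2 bits/symbol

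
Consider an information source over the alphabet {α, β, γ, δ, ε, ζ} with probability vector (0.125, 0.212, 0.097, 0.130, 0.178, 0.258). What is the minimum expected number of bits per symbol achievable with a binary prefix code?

Repeatedly combine the two least-probable nodes; the expected code length is the sum of the merged weights.
merge 97/1000 + 1/8 → 111/500
merge 13/100 + 89/500 → 77/250
merge 53/250 + 111/500 → 217/500
merge 129/500 + 77/250 → 283/500
merge 217/500 + 283/500 → 1
L = 111/500 + 77/250 + 217/500 + 283/500 + 1 = 253/100 = 2.53 bits/symbol.

2.53 bits/symbol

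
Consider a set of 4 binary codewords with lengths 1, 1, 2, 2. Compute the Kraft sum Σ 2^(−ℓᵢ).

With common denominator 2^2 = 4: Σ 2^(−ℓᵢ) = 2/4 + 2/4 + 1/4 + 1/4 = 6/4 = 1.5.

1.5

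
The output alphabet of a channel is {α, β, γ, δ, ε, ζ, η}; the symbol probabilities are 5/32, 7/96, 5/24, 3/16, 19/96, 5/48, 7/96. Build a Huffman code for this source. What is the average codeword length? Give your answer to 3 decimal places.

Repeatedly combine the two least-probable nodes; the expected code length is the sum of the merged weights.
merge 7/96 + 7/96 → 7/48
merge 5/48 + 7/48 → 1/4
merge 5/32 + 3/16 → 11/32
merge 19/96 + 5/24 → 13/32
merge 1/4 + 11/32 → 19/32
merge 13/32 + 19/32 → 1
L = 7/48 + 1/4 + 11/32 + 13/32 + 19/32 + 1 = 263/96 ≈ 2.740 bits/symbol.

2.740 bits/symbol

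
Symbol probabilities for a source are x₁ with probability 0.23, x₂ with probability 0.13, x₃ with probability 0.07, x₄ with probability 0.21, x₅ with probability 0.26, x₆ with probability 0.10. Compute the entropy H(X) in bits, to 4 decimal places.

H = −Σ pᵢ log₂ pᵢ.
−0.23·log₂(0.23) = 0.4877
−0.13·log₂(0.13) = 0.3826
−0.07·log₂(0.07) = 0.2686
−0.21·log₂(0.21) = 0.4728
−0.26·log₂(0.26) = 0.5053
−0.10·log₂(0.10) = 0.3322
Sum ≈ 2.4492 → 2.4492 bits.

2.4492 bits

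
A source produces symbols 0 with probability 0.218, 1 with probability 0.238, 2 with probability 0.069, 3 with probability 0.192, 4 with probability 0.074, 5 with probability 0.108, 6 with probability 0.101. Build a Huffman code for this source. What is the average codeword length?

Repeatedly combine the two least-probable nodes; the expected code length is the sum of the merged weights.
merge 69/1000 + 37/500 → 143/1000
merge 101/1000 + 27/250 → 209/1000
merge 143/1000 + 24/125 → 67/200
merge 209/1000 + 109/500 → 427/1000
merge 119/500 + 67/200 → 573/1000
merge 427/1000 + 573/1000 → 1
L = 143/1000 + 209/1000 + 67/200 + 427/1000 + 573/1000 + 1 = 2687/1000 = 2.687 bits/symbol.

2.687 bits/symbol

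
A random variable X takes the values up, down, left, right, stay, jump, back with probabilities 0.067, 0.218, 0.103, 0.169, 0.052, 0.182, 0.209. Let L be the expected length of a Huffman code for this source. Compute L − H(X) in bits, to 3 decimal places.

0.039 bits

Entropy H = −Σ p log₂ p ≈ 2.6528 bits.
Huffman merges: 13/250+67/1000→119/1000; 103/1000+119/1000→111/500; 169/1000+91/500→351/1000; 209/1000+109/500→427/1000; 111/500+351/1000→573/1000; 427/1000+573/1000→1. L = 673/250 ≈ 2.6920.
L − H = 2.6920 − 2.6528 = 0.039 bits.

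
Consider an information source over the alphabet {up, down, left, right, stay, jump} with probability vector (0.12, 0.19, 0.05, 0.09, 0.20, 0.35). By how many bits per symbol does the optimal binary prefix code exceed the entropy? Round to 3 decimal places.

0.054 bits

Entropy H = −Σ p log₂ p ≈ 2.3455 bits.
Huffman merges: 1/20+9/100→7/50; 3/25+7/50→13/50; 19/100+1/5→39/100; 13/50+7/20→61/100; 39/100+61/100→1. L = 12/5 ≈ 2.4000.
L − H = 2.4000 − 2.3455 = 0.054 bits.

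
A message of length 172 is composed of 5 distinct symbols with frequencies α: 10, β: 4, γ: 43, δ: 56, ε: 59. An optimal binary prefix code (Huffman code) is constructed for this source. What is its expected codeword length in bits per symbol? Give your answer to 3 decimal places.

2.070 bits/symbol

Probabilities are the counts divided by 172.
Repeatedly combine the two least-probable nodes; the expected code length is the sum of the merged weights.
merge 1/43 + 5/86 → 7/86
merge 7/86 + 1/4 → 57/172
merge 14/43 + 57/172 → 113/172
merge 59/172 + 113/172 → 1
L = 7/86 + 57/172 + 113/172 + 1 = 89/43 ≈ 2.070 bits/symbol.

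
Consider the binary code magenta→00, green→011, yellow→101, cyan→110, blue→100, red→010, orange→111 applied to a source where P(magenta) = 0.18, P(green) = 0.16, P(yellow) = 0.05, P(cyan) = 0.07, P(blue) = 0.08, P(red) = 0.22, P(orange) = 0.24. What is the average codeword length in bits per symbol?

L̄ = Σ pᵢ·ℓᵢ = 0.18·2 + 0.16·3 + 0.05·3 + 0.07·3 + 0.08·3 + 0.22·3 + 0.24·3 = 2.82 bits/symbol.

2.82 bits/symbol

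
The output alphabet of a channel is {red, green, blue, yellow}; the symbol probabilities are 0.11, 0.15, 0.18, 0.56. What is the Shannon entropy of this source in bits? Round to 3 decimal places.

H = −Σ pᵢ log₂ pᵢ.
−0.11·log₂(0.11) = 0.3503
−0.15·log₂(0.15) = 0.4105
−0.18·log₂(0.18) = 0.4453
−0.56·log₂(0.56) = 0.4684
Sum ≈ 1.6746 → 1.675 bits.

1.675 bits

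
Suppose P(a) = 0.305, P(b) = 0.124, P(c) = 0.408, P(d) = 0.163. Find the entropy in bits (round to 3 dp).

H = −Σ pᵢ log₂ pᵢ.
−0.305·log₂(0.305) = 0.5225
−0.124·log₂(0.124) = 0.3734
−0.408·log₂(0.408) = 0.5277
−0.163·log₂(0.163) = 0.4266
Sum ≈ 1.8502 → 1.850 bits.

1.850 bits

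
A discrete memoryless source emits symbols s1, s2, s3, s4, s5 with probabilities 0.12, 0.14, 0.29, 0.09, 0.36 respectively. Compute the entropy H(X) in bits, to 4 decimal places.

H = −Σ pᵢ log₂ pᵢ.
−0.12·log₂(0.12) = 0.3671
−0.14·log₂(0.14) = 0.3971
−0.29·log₂(0.29) = 0.5179
−0.09·log₂(0.09) = 0.3127
−0.36·log₂(0.36) = 0.5306
Sum ≈ 2.1254 → 2.1254 bits.

2.1254 bits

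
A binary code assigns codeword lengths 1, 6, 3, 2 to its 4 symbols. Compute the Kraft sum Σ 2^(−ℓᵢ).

With common denominator 2^6 = 64: Σ 2^(−ℓᵢ) = 32/64 + 1/64 + 8/64 + 16/64 = 57/64 = 0.890625.

0.890625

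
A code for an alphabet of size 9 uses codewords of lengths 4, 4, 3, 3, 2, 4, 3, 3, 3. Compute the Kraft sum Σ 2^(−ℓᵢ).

With common denominator 2^4 = 16: Σ 2^(−ℓᵢ) = 1/16 + 1/16 + 2/16 + 2/16 + 4/16 + 1/16 + 2/16 + 2/16 + 2/16 = 17/16 = 1.0625.

1.0625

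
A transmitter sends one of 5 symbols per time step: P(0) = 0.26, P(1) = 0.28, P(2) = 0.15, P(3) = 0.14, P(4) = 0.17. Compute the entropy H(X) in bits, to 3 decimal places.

H = −Σ pᵢ log₂ pᵢ.
−0.26·log₂(0.26) = 0.5053
−0.28·log₂(0.28) = 0.5142
−0.15·log₂(0.15) = 0.4105
−0.14·log₂(0.14) = 0.3971
−0.17·log₂(0.17) = 0.4346
Sum ≈ 2.2618 → 2.262 bits.

2.262 bits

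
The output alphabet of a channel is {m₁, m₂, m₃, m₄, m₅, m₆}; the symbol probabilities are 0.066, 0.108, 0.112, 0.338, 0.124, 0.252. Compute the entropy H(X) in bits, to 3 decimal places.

H = −Σ pᵢ log₂ pᵢ.
−0.066·log₂(0.066) = 0.2588
−0.108·log₂(0.108) = 0.3468
−0.112·log₂(0.112) = 0.3537
−0.338·log₂(0.338) = 0.5289
−0.124·log₂(0.124) = 0.3734
−0.252·log₂(0.252) = 0.5011
Sum ≈ 2.3628 → 2.363 bits.

2.363 bits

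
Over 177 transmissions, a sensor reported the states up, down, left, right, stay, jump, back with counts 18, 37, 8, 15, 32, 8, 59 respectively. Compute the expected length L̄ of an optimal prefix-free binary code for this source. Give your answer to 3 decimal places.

Probabilities are the counts divided by 177.
Repeatedly combine the two least-probable nodes; the expected code length is the sum of the merged weights.
merge 8/177 + 8/177 → 16/177
merge 5/59 + 16/177 → 31/177
merge 6/59 + 31/177 → 49/177
merge 32/177 + 37/177 → 23/59
merge 49/177 + 1/3 → 36/59
merge 23/59 + 36/59 → 1
L = 16/177 + 31/177 + 49/177 + 23/59 + 36/59 + 1 = 150/59 ≈ 2.542 bits/symbol.

2.542 bits/symbol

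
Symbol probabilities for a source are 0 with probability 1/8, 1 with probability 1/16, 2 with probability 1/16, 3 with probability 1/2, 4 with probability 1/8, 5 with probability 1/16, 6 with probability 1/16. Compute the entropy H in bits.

Each probability is a power of 1/2, so log₂(1/p) is an integer.
H = Σ p·log₂(1/p) = 1/8·3 + 1/16·4 + 1/16·4 + 1/2·1 + 1/8·3 + 1/16·4 + 1/16·4 = 2.25 bits.

2.25 bits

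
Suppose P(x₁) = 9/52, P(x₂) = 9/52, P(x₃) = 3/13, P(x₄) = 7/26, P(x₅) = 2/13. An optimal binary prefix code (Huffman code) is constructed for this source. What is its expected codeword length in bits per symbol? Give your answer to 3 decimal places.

Repeatedly combine the two least-probable nodes; the expected code length is the sum of the merged weights.
merge 2/13 + 9/52 → 17/52
merge 9/52 + 3/13 → 21/52
merge 7/26 + 17/52 → 31/52
merge 21/52 + 31/52 → 1
L = 17/52 + 21/52 + 31/52 + 1 = 121/52 ≈ 2.327 bits/symbol.

2.327 bits/symbol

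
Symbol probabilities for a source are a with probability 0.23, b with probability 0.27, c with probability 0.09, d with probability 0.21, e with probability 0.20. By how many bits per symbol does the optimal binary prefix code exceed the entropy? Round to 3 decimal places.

0.042 bits

Entropy H = −Σ p log₂ p ≈ 2.2476 bits.
Huffman merges: 9/100+1/5→29/100; 21/100+23/100→11/25; 27/100+29/100→14/25; 11/25+14/25→1. L = 229/100 ≈ 2.2900.
L − H = 2.2900 − 2.2476 = 0.042 bits.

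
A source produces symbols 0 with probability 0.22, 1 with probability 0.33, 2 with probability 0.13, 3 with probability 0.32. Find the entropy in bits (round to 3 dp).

1.917 bits

H = −Σ pᵢ log₂ pᵢ.
−0.22·log₂(0.22) = 0.4806
−0.33·log₂(0.33) = 0.5278
−0.13·log₂(0.13) = 0.3826
−0.32·log₂(0.32) = 0.5260
Sum ≈ 1.9171 → 1.917 bits.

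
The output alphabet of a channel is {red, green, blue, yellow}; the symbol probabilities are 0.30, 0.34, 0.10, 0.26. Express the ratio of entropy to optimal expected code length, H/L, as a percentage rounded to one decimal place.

Entropy H = −Σ p log₂ p ≈ 1.8877 bits.
Huffman merges: 1/10+13/50→9/25; 3/10+17/50→16/25; 9/25+16/25→1. L = 2 ≈ 2.0000.
Efficiency = H/L = 1.8877/2.0000 = 94.4%.

94.4%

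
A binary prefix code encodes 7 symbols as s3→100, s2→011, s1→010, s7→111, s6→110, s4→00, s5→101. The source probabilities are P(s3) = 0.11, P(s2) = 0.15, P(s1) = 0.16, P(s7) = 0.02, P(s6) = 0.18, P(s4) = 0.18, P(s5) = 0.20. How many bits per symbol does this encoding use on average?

2.82 bits/symbol

L̄ = Σ pᵢ·ℓᵢ = 0.11·3 + 0.15·3 + 0.16·3 + 0.02·3 + 0.18·3 + 0.18·2 + 0.20·3 = 2.82 bits/symbol.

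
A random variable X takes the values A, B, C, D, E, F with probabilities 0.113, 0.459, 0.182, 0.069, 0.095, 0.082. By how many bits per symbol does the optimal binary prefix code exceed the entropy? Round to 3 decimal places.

Entropy H = −Σ p log₂ p ≈ 2.2031 bits.
Huffman merges: 69/1000+41/500→151/1000; 19/200+113/1000→26/125; 151/1000+91/500→333/1000; 26/125+333/1000→541/1000; 459/1000+541/1000→1. L = 2233/1000 ≈ 2.2330.
L − H = 2.2330 − 2.2031 = 0.030 bits.

0.030 bits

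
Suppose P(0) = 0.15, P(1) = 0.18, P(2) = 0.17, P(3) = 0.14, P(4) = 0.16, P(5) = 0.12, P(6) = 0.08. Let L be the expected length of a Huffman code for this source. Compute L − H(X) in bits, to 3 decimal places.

Entropy H = −Σ p log₂ p ≈ 2.7691 bits.
Huffman merges: 2/25+3/25→1/5; 7/50+3/20→29/100; 4/25+17/100→33/100; 9/50+1/5→19/50; 29/100+33/100→31/50; 19/50+31/50→1. L = 141/50 ≈ 2.8200.
L − H = 2.8200 − 2.7691 = 0.051 bits.

0.051 bits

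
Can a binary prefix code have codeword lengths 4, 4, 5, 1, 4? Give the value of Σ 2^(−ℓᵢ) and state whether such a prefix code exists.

0.71875; yes

With common denominator 2^5 = 32: Σ 2^(−ℓᵢ) = 2/32 + 2/32 + 1/32 + 16/32 + 2/32 = 23/32 = 0.71875.
Kraft's inequality requires Σ ≤ 1; here Σ = 0.71875 ≤ 1, so such a prefix code exists.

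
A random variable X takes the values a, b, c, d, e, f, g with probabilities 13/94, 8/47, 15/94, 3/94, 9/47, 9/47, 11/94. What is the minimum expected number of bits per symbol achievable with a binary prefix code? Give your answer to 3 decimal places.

Repeatedly combine the two least-probable nodes; the expected code length is the sum of the merged weights.
merge 3/94 + 11/94 → 7/47
merge 13/94 + 7/47 → 27/94
merge 15/94 + 8/47 → 31/94
merge 9/47 + 9/47 → 18/47
merge 27/94 + 31/94 → 29/47
merge 18/47 + 29/47 → 1
L = 7/47 + 27/94 + 31/94 + 18/47 + 29/47 + 1 = 130/47 ≈ 2.766 bits/symbol.

2.766 bits/symbol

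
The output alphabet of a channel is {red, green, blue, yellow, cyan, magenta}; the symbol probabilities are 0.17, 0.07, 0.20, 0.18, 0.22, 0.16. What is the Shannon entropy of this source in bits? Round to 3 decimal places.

2.516 bits

H = −Σ pᵢ log₂ pᵢ.
−0.17·log₂(0.17) = 0.4346
−0.07·log₂(0.07) = 0.2686
−0.20·log₂(0.20) = 0.4644
−0.18·log₂(0.18) = 0.4453
−0.22·log₂(0.22) = 0.4806
−0.16·log₂(0.16) = 0.4230
Sum ≈ 2.5164 → 2.516 bits.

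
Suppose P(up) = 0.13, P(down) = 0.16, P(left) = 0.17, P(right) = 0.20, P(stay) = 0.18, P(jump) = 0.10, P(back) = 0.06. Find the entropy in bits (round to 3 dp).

2.726 bits

H = −Σ pᵢ log₂ pᵢ.
−0.13·log₂(0.13) = 0.3826
−0.16·log₂(0.16) = 0.4230
−0.17·log₂(0.17) = 0.4346
−0.20·log₂(0.20) = 0.4644
−0.18·log₂(0.18) = 0.4453
−0.10·log₂(0.10) = 0.3322
−0.06·log₂(0.06) = 0.2435
Sum ≈ 2.7257 → 2.726 bits.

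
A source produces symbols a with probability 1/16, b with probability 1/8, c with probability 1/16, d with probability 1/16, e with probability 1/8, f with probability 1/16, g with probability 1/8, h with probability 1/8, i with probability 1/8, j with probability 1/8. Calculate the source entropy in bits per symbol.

Each probability is a power of 1/2, so log₂(1/p) is an integer.
H = Σ p·log₂(1/p) = 1/16·4 + 1/8·3 + 1/16·4 + 1/16·4 + 1/8·3 + 1/16·4 + 1/8·3 + 1/8·3 + 1/8·3 + 1/8·3 = 3.25 bits.

3.25 bits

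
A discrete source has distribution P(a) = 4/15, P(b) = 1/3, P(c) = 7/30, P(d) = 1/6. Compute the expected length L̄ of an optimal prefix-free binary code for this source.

2 bits/symbol

Repeatedly combine the two least-probable nodes; the expected code length is the sum of the merged weights.
merge 1/6 + 7/30 → 2/5
merge 4/15 + 1/3 → 3/5
merge 2/5 + 3/5 → 1
L = 2/5 + 3/5 + 1 = 2 bits/symbol.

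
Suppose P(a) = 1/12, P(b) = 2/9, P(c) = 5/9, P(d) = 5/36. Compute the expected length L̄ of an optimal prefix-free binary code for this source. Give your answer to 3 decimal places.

Repeatedly combine the two least-probable nodes; the expected code length is the sum of the merged weights.
merge 1/12 + 5/36 → 2/9
merge 2/9 + 2/9 → 4/9
merge 4/9 + 5/9 → 1
L = 2/9 + 4/9 + 1 = 5/3 ≈ 1.667 bits/symbol.

1.667 bits/symbol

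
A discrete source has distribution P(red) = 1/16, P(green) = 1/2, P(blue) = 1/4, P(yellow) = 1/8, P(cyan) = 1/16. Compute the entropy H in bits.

1.875 bits

Each probability is a power of 1/2, so log₂(1/p) is an integer.
H = Σ p·log₂(1/p) = 1/16·4 + 1/2·1 + 1/4·2 + 1/8·3 + 1/16·4 = 1.875 bits.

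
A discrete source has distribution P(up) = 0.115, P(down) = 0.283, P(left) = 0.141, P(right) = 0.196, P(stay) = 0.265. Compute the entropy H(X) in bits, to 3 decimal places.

2.241 bits

H = −Σ pᵢ log₂ pᵢ.
−0.115·log₂(0.115) = 0.3588
−0.283·log₂(0.283) = 0.5154
−0.141·log₂(0.141) = 0.3985
−0.196·log₂(0.196) = 0.4608
−0.265·log₂(0.265) = 0.5077
Sum ≈ 2.2412 → 2.241 bits.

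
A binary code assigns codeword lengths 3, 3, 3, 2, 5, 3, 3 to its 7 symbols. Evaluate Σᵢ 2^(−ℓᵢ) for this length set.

With common denominator 2^5 = 32: Σ 2^(−ℓᵢ) = 4/32 + 4/32 + 4/32 + 8/32 + 1/32 + 4/32 + 4/32 = 29/32 = 0.90625.

0.90625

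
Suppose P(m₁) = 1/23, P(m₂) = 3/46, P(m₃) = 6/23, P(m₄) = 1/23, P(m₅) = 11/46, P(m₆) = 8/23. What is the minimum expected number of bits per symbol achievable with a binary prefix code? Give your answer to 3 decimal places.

2.239 bits/symbol

Repeatedly combine the two least-probable nodes; the expected code length is the sum of the merged weights.
merge 1/23 + 1/23 → 2/23
merge 3/46 + 2/23 → 7/46
merge 7/46 + 11/46 → 9/23
merge 6/23 + 8/23 → 14/23
merge 9/23 + 14/23 → 1
L = 2/23 + 7/46 + 9/23 + 14/23 + 1 = 103/46 ≈ 2.239 bits/symbol.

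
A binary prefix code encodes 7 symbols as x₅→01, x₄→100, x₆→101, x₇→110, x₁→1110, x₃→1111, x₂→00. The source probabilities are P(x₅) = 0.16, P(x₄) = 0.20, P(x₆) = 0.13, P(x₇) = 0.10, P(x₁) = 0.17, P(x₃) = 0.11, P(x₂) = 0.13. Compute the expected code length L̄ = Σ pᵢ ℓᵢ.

2.99 bits/symbol

L̄ = Σ pᵢ·ℓᵢ = 0.16·2 + 0.20·3 + 0.13·3 + 0.10·3 + 0.17·4 + 0.11·4 + 0.13·2 = 2.99 bits/symbol.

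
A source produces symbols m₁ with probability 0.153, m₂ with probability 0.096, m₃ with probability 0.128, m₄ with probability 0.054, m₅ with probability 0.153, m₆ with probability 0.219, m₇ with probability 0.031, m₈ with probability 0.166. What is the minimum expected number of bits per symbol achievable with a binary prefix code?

Repeatedly combine the two least-probable nodes; the expected code length is the sum of the merged weights.
merge 31/1000 + 27/500 → 17/200
merge 17/200 + 12/125 → 181/1000
merge 16/125 + 153/1000 → 281/1000
merge 153/1000 + 83/500 → 319/1000
merge 181/1000 + 219/1000 → 2/5
merge 281/1000 + 319/1000 → 3/5
merge 2/5 + 3/5 → 1
L = 17/200 + 181/1000 + 281/1000 + 319/1000 + 2/5 + 3/5 + 1 = 1433/500 = 2.866 bits/symbol.

2.866 bits/symbol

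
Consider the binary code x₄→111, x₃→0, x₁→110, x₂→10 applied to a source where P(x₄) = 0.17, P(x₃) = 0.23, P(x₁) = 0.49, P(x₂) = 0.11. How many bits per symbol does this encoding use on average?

L̄ = Σ pᵢ·ℓᵢ = 0.17·3 + 0.23·1 + 0.49·3 + 0.11·2 = 2.43 bits/symbol.

2.43 bits/symbol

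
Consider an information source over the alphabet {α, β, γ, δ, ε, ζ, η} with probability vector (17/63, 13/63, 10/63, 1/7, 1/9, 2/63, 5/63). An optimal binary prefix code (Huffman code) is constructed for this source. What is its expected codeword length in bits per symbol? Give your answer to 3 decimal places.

Repeatedly combine the two least-probable nodes; the expected code length is the sum of the merged weights.
merge 2/63 + 5/63 → 1/9
merge 1/9 + 1/9 → 2/9
merge 1/7 + 10/63 → 19/63
merge 13/63 + 2/9 → 3/7
merge 17/63 + 19/63 → 4/7
merge 3/7 + 4/7 → 1
L = 1/9 + 2/9 + 19/63 + 3/7 + 4/7 + 1 = 166/63 ≈ 2.635 bits/symbol.

2.635 bits/symbol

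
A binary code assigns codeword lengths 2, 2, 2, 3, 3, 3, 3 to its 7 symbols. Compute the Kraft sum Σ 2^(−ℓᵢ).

1.25

With common denominator 2^3 = 8: Σ 2^(−ℓᵢ) = 2/8 + 2/8 + 2/8 + 1/8 + 1/8 + 1/8 + 1/8 = 10/8 = 1.25.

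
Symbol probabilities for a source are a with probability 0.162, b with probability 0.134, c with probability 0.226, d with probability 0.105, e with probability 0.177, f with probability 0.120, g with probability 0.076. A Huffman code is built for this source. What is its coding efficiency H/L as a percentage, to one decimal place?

98.5%

Entropy H = −Σ p log₂ p ≈ 2.7321 bits.
Huffman merges: 19/250+21/200→181/1000; 3/25+67/500→127/500; 81/500+177/1000→339/1000; 181/1000+113/500→407/1000; 127/500+339/1000→593/1000; 407/1000+593/1000→1. L = 1387/500 ≈ 2.7740.
Efficiency = H/L = 2.7321/2.7740 = 98.5%.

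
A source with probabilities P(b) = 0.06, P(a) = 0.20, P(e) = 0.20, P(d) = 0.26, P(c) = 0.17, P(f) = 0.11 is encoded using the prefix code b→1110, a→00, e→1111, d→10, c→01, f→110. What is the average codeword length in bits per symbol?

L̄ = Σ pᵢ·ℓᵢ = 0.06·4 + 0.20·2 + 0.20·4 + 0.26·2 + 0.17·2 + 0.11·3 = 2.63 bits/symbol.

2.63 bits/symbol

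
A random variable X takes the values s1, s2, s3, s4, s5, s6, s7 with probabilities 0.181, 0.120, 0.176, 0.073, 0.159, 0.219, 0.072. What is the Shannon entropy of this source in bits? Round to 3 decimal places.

2.705 bits

H = −Σ pᵢ log₂ pᵢ.
−0.181·log₂(0.181) = 0.4463
−0.120·log₂(0.120) = 0.3671
−0.176·log₂(0.176) = 0.4411
−0.073·log₂(0.073) = 0.2756
−0.159·log₂(0.159) = 0.4218
−0.219·log₂(0.219) = 0.4798
−0.072·log₂(0.072) = 0.2733
Sum ≈ 2.7051 → 2.705 bits.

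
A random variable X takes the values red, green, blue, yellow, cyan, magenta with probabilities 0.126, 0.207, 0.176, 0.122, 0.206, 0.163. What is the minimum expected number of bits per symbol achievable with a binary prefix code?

Repeatedly combine the two least-probable nodes; the expected code length is the sum of the merged weights.
merge 61/500 + 63/500 → 31/125
merge 163/1000 + 22/125 → 339/1000
merge 103/500 + 207/1000 → 413/1000
merge 31/125 + 339/1000 → 587/1000
merge 413/1000 + 587/1000 → 1
L = 31/125 + 339/1000 + 413/1000 + 587/1000 + 1 = 2587/1000 = 2.587 bits/symbol.

2.587 bits/symbol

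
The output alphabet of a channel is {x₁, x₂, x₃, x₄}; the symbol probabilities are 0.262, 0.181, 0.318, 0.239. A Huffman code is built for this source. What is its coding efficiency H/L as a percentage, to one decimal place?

Entropy H = −Σ p log₂ p ≈ 1.9718 bits.
Huffman merges: 181/1000+239/1000→21/50; 131/500+159/500→29/50; 21/50+29/50→1. L = 2 ≈ 2.0000.
Efficiency = H/L = 1.9718/2.0000 = 98.6%.

98.6%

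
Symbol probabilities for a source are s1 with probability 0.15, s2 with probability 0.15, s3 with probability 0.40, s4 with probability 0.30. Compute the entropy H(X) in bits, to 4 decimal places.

1.8710 bits

H = −Σ pᵢ log₂ pᵢ.
−0.15·log₂(0.15) = 0.4105
−0.15·log₂(0.15) = 0.4105
−0.40·log₂(0.40) = 0.5288
−0.30·log₂(0.30) = 0.5211
Sum ≈ 1.8710 → 1.8710 bits.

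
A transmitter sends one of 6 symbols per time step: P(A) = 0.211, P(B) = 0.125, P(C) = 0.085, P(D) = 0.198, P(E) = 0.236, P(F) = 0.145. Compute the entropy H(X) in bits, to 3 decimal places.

H = −Σ pᵢ log₂ pᵢ.
−0.211·log₂(0.211) = 0.4736
−0.125·log₂(0.125) = 0.3750
−0.085·log₂(0.085) = 0.3023
−0.198·log₂(0.198) = 0.4626
−0.236·log₂(0.236) = 0.4916
−0.145·log₂(0.145) = 0.4040
Sum ≈ 2.5091 → 2.509 bits.

2.509 bits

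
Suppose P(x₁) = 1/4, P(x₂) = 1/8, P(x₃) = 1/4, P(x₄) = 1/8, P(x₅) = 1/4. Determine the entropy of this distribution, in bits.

2.25 bits

Each probability is a power of 1/2, so log₂(1/p) is an integer.
H = Σ p·log₂(1/p) = 1/4·2 + 1/8·3 + 1/4·2 + 1/8·3 + 1/4·2 = 2.25 bits.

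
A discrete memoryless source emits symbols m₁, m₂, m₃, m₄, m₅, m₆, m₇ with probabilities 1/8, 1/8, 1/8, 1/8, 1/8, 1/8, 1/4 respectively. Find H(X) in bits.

2.75 bits

Each probability is a power of 1/2, so log₂(1/p) is an integer.
H = Σ p·log₂(1/p) = 1/8·3 + 1/8·3 + 1/8·3 + 1/8·3 + 1/8·3 + 1/8·3 + 1/4·2 = 2.75 bits.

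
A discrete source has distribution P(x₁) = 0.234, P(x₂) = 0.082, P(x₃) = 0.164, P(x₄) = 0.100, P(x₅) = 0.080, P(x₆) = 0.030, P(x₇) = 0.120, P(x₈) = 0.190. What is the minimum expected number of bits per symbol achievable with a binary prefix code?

2.868 bits/symbol

Repeatedly combine the two least-probable nodes; the expected code length is the sum of the merged weights.
merge 3/100 + 2/25 → 11/100
merge 41/500 + 1/10 → 91/500
merge 11/100 + 3/25 → 23/100
merge 41/250 + 91/500 → 173/500
merge 19/100 + 23/100 → 21/50
merge 117/500 + 173/500 → 29/50
merge 21/50 + 29/50 → 1
L = 11/100 + 91/500 + 23/100 + 173/500 + 21/50 + 29/50 + 1 = 717/250 = 2.868 bits/symbol.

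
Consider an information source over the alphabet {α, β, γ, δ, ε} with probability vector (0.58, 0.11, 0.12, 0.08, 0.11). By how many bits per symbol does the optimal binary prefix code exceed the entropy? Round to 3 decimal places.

Entropy H = −Σ p log₂ p ≈ 1.8150 bits.
Huffman merges: 2/25+11/100→19/100; 11/100+3/25→23/100; 19/100+23/100→21/50; 21/50+29/50→1. L = 46/25 ≈ 1.8400.
L − H = 1.8400 − 1.8150 = 0.025 bits.

0.025 bits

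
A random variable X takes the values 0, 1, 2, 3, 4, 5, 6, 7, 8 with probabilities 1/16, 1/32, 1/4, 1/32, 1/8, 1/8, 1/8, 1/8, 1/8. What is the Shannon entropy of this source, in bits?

Each probability is a power of 1/2, so log₂(1/p) is an integer.
H = Σ p·log₂(1/p) = 1/16·4 + 1/32·5 + 1/4·2 + 1/32·5 + 1/8·3 + 1/8·3 + 1/8·3 + 1/8·3 + 1/8·3 = 2.9375 bits.

2.9375 bits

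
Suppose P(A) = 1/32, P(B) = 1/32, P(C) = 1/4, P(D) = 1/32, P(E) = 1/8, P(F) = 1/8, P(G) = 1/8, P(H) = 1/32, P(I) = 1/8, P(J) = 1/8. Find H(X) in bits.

Each probability is a power of 1/2, so log₂(1/p) is an integer.
H = Σ p·log₂(1/p) = 1/32·5 + 1/32·5 + 1/4·2 + 1/32·5 + 1/8·3 + 1/8·3 + 1/8·3 + 1/32·5 + 1/8·3 + 1/8·3 = 3 bits.

3 bits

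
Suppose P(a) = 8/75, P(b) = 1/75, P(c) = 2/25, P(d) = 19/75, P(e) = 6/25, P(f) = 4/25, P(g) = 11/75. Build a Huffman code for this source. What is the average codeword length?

Repeatedly combine the two least-probable nodes; the expected code length is the sum of the merged weights.
merge 1/75 + 2/25 → 7/75
merge 7/75 + 8/75 → 1/5
merge 11/75 + 4/25 → 23/75
merge 1/5 + 6/25 → 11/25
merge 19/75 + 23/75 → 14/25
merge 11/25 + 14/25 → 1
L = 7/75 + 1/5 + 23/75 + 11/25 + 14/25 + 1 = 13/5 = 2.6 bits/symbol.

2.6 bits/symbol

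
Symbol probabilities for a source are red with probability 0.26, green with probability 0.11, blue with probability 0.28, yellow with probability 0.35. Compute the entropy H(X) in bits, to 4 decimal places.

1.8999 bits

H = −Σ pᵢ log₂ pᵢ.
−0.26·log₂(0.26) = 0.5053
−0.11·log₂(0.11) = 0.3503
−0.28·log₂(0.28) = 0.5142
−0.35·log₂(0.35) = 0.5301
Sum ≈ 1.8999 → 1.8999 bits.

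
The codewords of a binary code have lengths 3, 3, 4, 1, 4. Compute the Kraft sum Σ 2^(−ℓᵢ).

With common denominator 2^4 = 16: Σ 2^(−ℓᵢ) = 2/16 + 2/16 + 1/16 + 8/16 + 1/16 = 14/16 = 0.875.

0.875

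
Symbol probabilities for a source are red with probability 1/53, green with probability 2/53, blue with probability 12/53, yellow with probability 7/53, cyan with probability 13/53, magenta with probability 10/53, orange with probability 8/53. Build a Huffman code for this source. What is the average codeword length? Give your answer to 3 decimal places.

2.585 bits/symbol

Repeatedly combine the two least-probable nodes; the expected code length is the sum of the merged weights.
merge 1/53 + 2/53 → 3/53
merge 3/53 + 7/53 → 10/53
merge 8/53 + 10/53 → 18/53
merge 10/53 + 12/53 → 22/53
merge 13/53 + 18/53 → 31/53
merge 22/53 + 31/53 → 1
L = 3/53 + 10/53 + 18/53 + 22/53 + 31/53 + 1 = 137/53 ≈ 2.585 bits/symbol.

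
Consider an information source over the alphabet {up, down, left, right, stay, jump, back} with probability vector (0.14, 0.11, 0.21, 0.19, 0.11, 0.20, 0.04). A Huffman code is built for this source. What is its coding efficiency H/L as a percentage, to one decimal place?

97.7%

Entropy H = −Σ p log₂ p ≈ 2.6759 bits.
Huffman merges: 1/25+11/100→3/20; 11/100+7/50→1/4; 3/20+19/100→17/50; 1/5+21/100→41/100; 1/4+17/50→59/100; 41/100+59/100→1. L = 137/50 ≈ 2.7400.
Efficiency = H/L = 2.6759/2.7400 = 97.7%.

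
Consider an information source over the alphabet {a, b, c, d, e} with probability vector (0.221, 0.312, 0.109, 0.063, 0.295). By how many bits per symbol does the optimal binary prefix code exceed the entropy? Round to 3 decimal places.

Entropy H = −Σ p log₂ p ≈ 2.1250 bits.
Huffman merges: 63/1000+109/1000→43/250; 43/250+221/1000→393/1000; 59/200+39/125→607/1000; 393/1000+607/1000→1. L = 543/250 ≈ 2.1720.
L − H = 2.1720 − 2.1250 = 0.047 bits.

0.047 bits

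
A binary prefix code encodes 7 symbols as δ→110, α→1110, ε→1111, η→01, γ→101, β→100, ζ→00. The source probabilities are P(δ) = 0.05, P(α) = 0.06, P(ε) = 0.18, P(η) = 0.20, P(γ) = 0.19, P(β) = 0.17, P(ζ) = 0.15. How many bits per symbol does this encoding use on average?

L̄ = Σ pᵢ·ℓᵢ = 0.05·3 + 0.06·4 + 0.18·4 + 0.20·2 + 0.19·3 + 0.17·3 + 0.15·2 = 2.89 bits/symbol.

2.89 bits/symbol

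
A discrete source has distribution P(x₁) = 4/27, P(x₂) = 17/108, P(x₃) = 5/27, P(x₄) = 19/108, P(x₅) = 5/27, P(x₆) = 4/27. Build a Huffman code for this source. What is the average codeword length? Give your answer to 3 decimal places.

2.630 bits/symbol

Repeatedly combine the two least-probable nodes; the expected code length is the sum of the merged weights.
merge 4/27 + 4/27 → 8/27
merge 17/108 + 19/108 → 1/3
merge 5/27 + 5/27 → 10/27
merge 8/27 + 1/3 → 17/27
merge 10/27 + 17/27 → 1
L = 8/27 + 1/3 + 10/27 + 17/27 + 1 = 71/27 ≈ 2.630 bits/symbol.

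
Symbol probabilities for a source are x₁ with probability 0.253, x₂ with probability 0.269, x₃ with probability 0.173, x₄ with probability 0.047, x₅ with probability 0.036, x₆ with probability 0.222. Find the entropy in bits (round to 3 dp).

2.311 bits

H = −Σ pᵢ log₂ pᵢ.
−0.253·log₂(0.253) = 0.5016
−0.269·log₂(0.269) = 0.5096
−0.173·log₂(0.173) = 0.4379
−0.047·log₂(0.047) = 0.2073
−0.036·log₂(0.036) = 0.1727
−0.222·log₂(0.222) = 0.4820
Sum ≈ 2.3111 → 2.311 bits.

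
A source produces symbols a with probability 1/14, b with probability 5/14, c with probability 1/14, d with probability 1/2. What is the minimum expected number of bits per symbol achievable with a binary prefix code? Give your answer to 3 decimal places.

1.643 bits/symbol

Repeatedly combine the two least-probable nodes; the expected code length is the sum of the merged weights.
merge 1/14 + 1/14 → 1/7
merge 1/7 + 5/14 → 1/2
merge 1/2 + 1/2 → 1
L = 1/7 + 1/2 + 1 = 23/14 ≈ 1.643 bits/symbol.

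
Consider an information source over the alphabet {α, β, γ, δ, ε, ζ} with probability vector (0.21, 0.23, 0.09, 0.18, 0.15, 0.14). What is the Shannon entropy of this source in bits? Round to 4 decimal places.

H = −Σ pᵢ log₂ pᵢ.
−0.21·log₂(0.21) = 0.4728
−0.23·log₂(0.23) = 0.4877
−0.09·log₂(0.09) = 0.3127
−0.18·log₂(0.18) = 0.4453
−0.15·log₂(0.15) = 0.4105
−0.14·log₂(0.14) = 0.3971
Sum ≈ 2.5261 → 2.5261 bits.

2.5261 bits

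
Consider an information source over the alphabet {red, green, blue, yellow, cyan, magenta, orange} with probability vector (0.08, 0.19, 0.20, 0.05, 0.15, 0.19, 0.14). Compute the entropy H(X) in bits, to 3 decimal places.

2.690 bits

H = −Σ pᵢ log₂ pᵢ.
−0.08·log₂(0.08) = 0.2915
−0.19·log₂(0.19) = 0.4552
−0.20·log₂(0.20) = 0.4644
−0.05·log₂(0.05) = 0.2161
−0.15·log₂(0.15) = 0.4105
−0.19·log₂(0.19) = 0.4552
−0.14·log₂(0.14) = 0.3971
Sum ≈ 2.6901 → 2.690 bits.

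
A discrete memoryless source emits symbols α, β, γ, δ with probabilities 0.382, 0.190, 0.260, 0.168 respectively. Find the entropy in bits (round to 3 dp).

H = −Σ pᵢ log₂ pᵢ.
−0.382·log₂(0.382) = 0.5304
−0.190·log₂(0.190) = 0.4552
−0.260·log₂(0.260) = 0.5053
−0.168·log₂(0.168) = 0.4323
Sum ≈ 1.9232 → 1.923 bits.

1.923 bits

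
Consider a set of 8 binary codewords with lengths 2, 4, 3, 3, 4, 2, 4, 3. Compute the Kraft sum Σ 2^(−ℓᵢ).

1.0625

With common denominator 2^4 = 16: Σ 2^(−ℓᵢ) = 4/16 + 1/16 + 2/16 + 2/16 + 1/16 + 4/16 + 1/16 + 2/16 = 17/16 = 1.0625.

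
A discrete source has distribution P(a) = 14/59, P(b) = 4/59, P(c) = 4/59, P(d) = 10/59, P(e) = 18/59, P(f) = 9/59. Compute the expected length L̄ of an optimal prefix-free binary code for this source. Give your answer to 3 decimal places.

Repeatedly combine the two least-probable nodes; the expected code length is the sum of the merged weights.
merge 4/59 + 4/59 → 8/59
merge 8/59 + 9/59 → 17/59
merge 10/59 + 14/59 → 24/59
merge 17/59 + 18/59 → 35/59
merge 24/59 + 35/59 → 1
L = 8/59 + 17/59 + 24/59 + 35/59 + 1 = 143/59 ≈ 2.424 bits/symbol.

2.424 bits/symbol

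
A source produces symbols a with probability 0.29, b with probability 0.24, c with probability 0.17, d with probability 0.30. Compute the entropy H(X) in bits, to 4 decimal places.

1.9677 bits

H = −Σ pᵢ log₂ pᵢ.
−0.29·log₂(0.29) = 0.5179
−0.24·log₂(0.24) = 0.4941
−0.17·log₂(0.17) = 0.4346
−0.30·log₂(0.30) = 0.5211
Sum ≈ 1.9677 → 1.9677 bits.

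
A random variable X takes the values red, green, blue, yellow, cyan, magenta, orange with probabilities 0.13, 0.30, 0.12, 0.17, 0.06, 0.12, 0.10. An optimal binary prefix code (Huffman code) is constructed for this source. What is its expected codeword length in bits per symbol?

Repeatedly combine the two least-probable nodes; the expected code length is the sum of the merged weights.
merge 3/50 + 1/10 → 4/25
merge 3/25 + 3/25 → 6/25
merge 13/100 + 4/25 → 29/100
merge 17/100 + 6/25 → 41/100
merge 29/100 + 3/10 → 59/100
merge 41/100 + 59/100 → 1
L = 4/25 + 6/25 + 29/100 + 41/100 + 59/100 + 1 = 269/100 = 2.69 bits/symbol.

2.69 bits/symbol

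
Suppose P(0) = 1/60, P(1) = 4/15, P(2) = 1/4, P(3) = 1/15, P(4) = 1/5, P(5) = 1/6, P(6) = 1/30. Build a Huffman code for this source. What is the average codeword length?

2.45 bits/symbol

Repeatedly combine the two least-probable nodes; the expected code length is the sum of the merged weights.
merge 1/60 + 1/30 → 1/20
merge 1/20 + 1/15 → 7/60
merge 7/60 + 1/6 → 17/60
merge 1/5 + 1/4 → 9/20
merge 4/15 + 17/60 → 11/20
merge 9/20 + 11/20 → 1
L = 1/20 + 7/60 + 17/60 + 9/20 + 11/20 + 1 = 49/20 = 2.45 bits/symbol.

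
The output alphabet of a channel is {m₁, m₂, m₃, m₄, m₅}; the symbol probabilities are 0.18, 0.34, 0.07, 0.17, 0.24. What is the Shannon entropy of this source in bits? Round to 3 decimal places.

H = −Σ pᵢ log₂ pᵢ.
−0.18·log₂(0.18) = 0.4453
−0.34·log₂(0.34) = 0.5292
−0.07·log₂(0.07) = 0.2686
−0.17·log₂(0.17) = 0.4346
−0.24·log₂(0.24) = 0.4941
Sum ≈ 2.1718 → 2.172 bits.

2.172 bits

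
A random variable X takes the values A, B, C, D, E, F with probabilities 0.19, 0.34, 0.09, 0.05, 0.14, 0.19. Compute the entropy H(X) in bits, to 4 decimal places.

H = −Σ pᵢ log₂ pᵢ.
−0.19·log₂(0.19) = 0.4552
−0.34·log₂(0.34) = 0.5292
−0.09·log₂(0.09) = 0.3127
−0.05·log₂(0.05) = 0.2161
−0.14·log₂(0.14) = 0.3971
−0.19·log₂(0.19) = 0.4552
Sum ≈ 2.3655 → 2.3655 bits.

2.3655 bits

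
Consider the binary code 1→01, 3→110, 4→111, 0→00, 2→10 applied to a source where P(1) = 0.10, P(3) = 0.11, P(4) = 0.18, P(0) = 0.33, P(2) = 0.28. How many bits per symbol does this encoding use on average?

L̄ = Σ pᵢ·ℓᵢ = 0.10·2 + 0.11·3 + 0.18·3 + 0.33·2 + 0.28·2 = 2.29 bits/symbol.

2.29 bits/symbol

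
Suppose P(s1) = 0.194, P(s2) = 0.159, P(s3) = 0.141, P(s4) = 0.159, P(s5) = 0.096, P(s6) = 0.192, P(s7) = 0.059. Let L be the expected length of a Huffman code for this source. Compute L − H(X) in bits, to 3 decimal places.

Entropy H = −Σ p log₂ p ≈ 2.7237 bits.
Huffman merges: 59/1000+12/125→31/200; 141/1000+31/200→37/125; 159/1000+159/1000→159/500; 24/125+97/500→193/500; 37/125+159/500→307/500; 193/500+307/500→1. L = 2769/1000 ≈ 2.7690.
L − H = 2.7690 − 2.7237 = 0.045 bits.

0.045 bits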